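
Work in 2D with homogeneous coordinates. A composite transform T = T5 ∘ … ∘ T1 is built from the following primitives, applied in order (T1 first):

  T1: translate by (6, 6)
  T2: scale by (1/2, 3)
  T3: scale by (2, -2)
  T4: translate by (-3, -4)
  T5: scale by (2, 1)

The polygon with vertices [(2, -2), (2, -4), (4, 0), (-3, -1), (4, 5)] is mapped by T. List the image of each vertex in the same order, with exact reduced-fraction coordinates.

T1 translate by (6, 6): (2, -2) → (8, 4); (2, -4) → (8, 2); (4, 0) → (10, 6); (-3, -1) → (3, 5); (4, 5) → (10, 11)
T2 scale by (1/2, 3): (8, 4) → (4, 12); (8, 2) → (4, 6); (10, 6) → (5, 18); (3, 5) → (3/2, 15); (10, 11) → (5, 33)
T3 scale by (2, -2): (4, 12) → (8, -24); (4, 6) → (8, -12); (5, 18) → (10, -36); (3/2, 15) → (3, -30); (5, 33) → (10, -66)
T4 translate by (-3, -4): (8, -24) → (5, -28); (8, -12) → (5, -16); (10, -36) → (7, -40); (3, -30) → (0, -34); (10, -66) → (7, -70)
T5 scale by (2, 1): (5, -28) → (10, -28); (5, -16) → (10, -16); (7, -40) → (14, -40); (0, -34) → (0, -34); (7, -70) → (14, -70)

image vertices: (10, -28), (10, -16), (14, -40), (0, -34), (14, -70)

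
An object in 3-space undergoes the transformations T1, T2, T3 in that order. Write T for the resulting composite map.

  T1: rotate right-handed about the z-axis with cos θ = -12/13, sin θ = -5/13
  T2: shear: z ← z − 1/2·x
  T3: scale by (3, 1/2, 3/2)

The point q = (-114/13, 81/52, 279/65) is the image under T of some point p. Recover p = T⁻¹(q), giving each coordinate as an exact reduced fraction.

T1 = [-12/13 5/13 0 0; -5/13 -12/13 0 0; 0 0 1 0; 0 0 0 1]
T2·T1 = [-12/13 5/13 0 0; -5/13 -12/13 0 0; 6/13 -5/26 1 0; 0 0 0 1]
T3·…·T1 = [-36/13 15/13 0 0; -5/26 -6/13 0 0; 9/13 -15/52 3/2 0; 0 0 0 1]
det M = 9/4; M⁻¹ = [-4/13 -10/13 0 0; 5/39 -24/13 0 0; 1/6 0 2/3 0; 0 0 0 1]
M⁻¹ · (-114/13, 81/52, 279/65)ᵀ = (3/2, -4, 7/5)ᵀ

p = (3/2, -4, 7/5)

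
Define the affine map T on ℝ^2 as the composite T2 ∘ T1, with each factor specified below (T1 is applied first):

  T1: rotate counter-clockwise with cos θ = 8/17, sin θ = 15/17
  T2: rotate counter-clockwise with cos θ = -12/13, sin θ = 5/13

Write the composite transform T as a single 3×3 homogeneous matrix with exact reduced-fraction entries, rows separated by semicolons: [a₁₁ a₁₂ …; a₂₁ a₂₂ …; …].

T1 = [8/17 -15/17 0; 15/17 8/17 0; 0 0 1]
T2·T1 = [-171/221 140/221 0; -140/221 -171/221 0; 0 0 1]

T = [-171/221 140/221 0; -140/221 -171/221 0; 0 0 1]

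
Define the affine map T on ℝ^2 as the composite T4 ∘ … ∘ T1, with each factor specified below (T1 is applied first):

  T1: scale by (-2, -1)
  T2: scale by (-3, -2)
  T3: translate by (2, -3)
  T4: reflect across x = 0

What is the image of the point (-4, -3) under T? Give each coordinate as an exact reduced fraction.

T(p) = (22, -9)

T1 scale by (-2, -1): (-4, -3) → (8, 3)
T2 scale by (-3, -2): (8, 3) → (-24, -6)
T3 translate by (2, -3): (-24, -6) → (-22, -9)
T4 reflect across x = 0: (-22, -9) → (22, -9)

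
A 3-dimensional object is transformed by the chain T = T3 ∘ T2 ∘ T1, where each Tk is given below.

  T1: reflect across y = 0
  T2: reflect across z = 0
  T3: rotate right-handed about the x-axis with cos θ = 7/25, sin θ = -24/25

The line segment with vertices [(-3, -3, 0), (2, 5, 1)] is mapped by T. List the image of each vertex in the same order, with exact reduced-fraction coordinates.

T1 reflect across y = 0: (-3, -3, 0) → (-3, 3, 0); (2, 5, 1) → (2, -5, 1)
T2 reflect across z = 0: (-3, 3, 0) → (-3, 3, 0); (2, -5, 1) → (2, -5, -1)
T3 rotate right-handed about the x-axis with cos θ = 7/25, sin θ = -24/25: (-3, 3, 0) → (-3, 21/25, -72/25); (2, -5, -1) → (2, -59/25, 113/25)

image vertices: (-3, 21/25, -72/25), (2, -59/25, 113/25)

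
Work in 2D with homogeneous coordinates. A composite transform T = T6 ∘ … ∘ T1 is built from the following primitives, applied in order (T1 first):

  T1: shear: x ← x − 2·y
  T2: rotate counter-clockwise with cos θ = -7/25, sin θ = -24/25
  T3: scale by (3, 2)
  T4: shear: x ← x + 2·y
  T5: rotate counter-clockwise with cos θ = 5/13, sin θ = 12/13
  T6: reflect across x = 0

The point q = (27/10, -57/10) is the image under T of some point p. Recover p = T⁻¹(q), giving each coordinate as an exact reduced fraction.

T1 = [1 -2 0; 0 1 0; 0 0 1]
T2·T1 = [-7/25 38/25 0; -24/25 41/25 0; 0 0 1]
T3·…·T1 = [-21/25 114/25 0; -48/25 82/25 0; 0 0 1]
T4·…·T1 = [-117/25 278/25 0; -48/25 82/25 0; 0 0 1]
T5·…·T1 = [-9/325 406/325 0; -1644/325 3746/325 0; 0 0 1]
T6·…·T1 = [9/325 -406/325 0; -1644/325 3746/325 0; 0 0 1]
det M = -6; M⁻¹ = [-1873/975 -203/975 0; -274/325 -3/650 0; 0 0 1]
M⁻¹ · (27/10, -57/10)ᵀ = (-4, -9/4)ᵀ

p = (-4, -9/4)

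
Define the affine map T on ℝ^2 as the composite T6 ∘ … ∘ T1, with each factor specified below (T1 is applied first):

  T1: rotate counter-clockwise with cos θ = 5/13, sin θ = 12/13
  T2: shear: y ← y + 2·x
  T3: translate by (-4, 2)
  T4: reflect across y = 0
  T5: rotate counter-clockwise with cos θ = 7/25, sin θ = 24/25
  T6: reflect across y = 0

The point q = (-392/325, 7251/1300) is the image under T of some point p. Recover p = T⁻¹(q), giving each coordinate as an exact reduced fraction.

p = (1, 9/4)

T1 = [5/13 -12/13 0; 12/13 5/13 0; 0 0 1]
T2·T1 = [5/13 -12/13 0; 22/13 -19/13 0; 0 0 1]
T3·…·T1 = [5/13 -12/13 -4; 22/13 -19/13 2; 0 0 1]
T4·…·T1 = [5/13 -12/13 -4; -22/13 19/13 -2; 0 0 1]
T5·…·T1 = [563/325 -108/65 4/5; -34/325 -31/65 -22/5; 0 0 1]
T6·…·T1 = [563/325 -108/65 4/5; 34/325 31/65 22/5; 0 0 1]
det M = 1; M⁻¹ = [31/65 108/65 -100/13; -34/325 563/325 -98/13; 0 0 1]
M⁻¹ · (-392/325, 7251/1300)ᵀ = (1, 9/4)ᵀ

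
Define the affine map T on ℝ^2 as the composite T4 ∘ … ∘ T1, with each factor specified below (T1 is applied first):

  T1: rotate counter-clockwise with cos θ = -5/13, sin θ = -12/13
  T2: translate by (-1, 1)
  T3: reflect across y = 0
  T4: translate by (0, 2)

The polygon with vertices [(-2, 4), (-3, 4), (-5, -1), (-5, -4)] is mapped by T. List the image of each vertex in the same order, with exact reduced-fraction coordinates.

T1 rotate counter-clockwise with cos θ = -5/13, sin θ = -12/13: (-2, 4) → (58/13, 4/13); (-3, 4) → (63/13, 16/13); (-5, -1) → (1, 5); (-5, -4) → (-23/13, 80/13)
T2 translate by (-1, 1): (58/13, 4/13) → (45/13, 17/13); (63/13, 16/13) → (50/13, 29/13); (1, 5) → (0, 6); (-23/13, 80/13) → (-36/13, 93/13)
T3 reflect across y = 0: (45/13, 17/13) → (45/13, -17/13); (50/13, 29/13) → (50/13, -29/13); (0, 6) → (0, -6); (-36/13, 93/13) → (-36/13, -93/13)
T4 translate by (0, 2): (45/13, -17/13) → (45/13, 9/13); (50/13, -29/13) → (50/13, -3/13); (0, -6) → (0, -4); (-36/13, -93/13) → (-36/13, -67/13)

image vertices: (45/13, 9/13), (50/13, -3/13), (0, -4), (-36/13, -67/13)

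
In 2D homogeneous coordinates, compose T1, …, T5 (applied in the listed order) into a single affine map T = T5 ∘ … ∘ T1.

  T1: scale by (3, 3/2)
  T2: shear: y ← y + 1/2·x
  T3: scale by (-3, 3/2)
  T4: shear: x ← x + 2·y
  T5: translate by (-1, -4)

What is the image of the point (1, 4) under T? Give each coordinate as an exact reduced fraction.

T1 scale by (3, 3/2): (1, 4) → (3, 6)
T2 shear: y ← y + 1/2·x: (3, 6) → (3, 15/2)
T3 scale by (-3, 3/2): (3, 15/2) → (-9, 45/4)
T4 shear: x ← x + 2·y: (-9, 45/4) → (27/2, 45/4)
T5 translate by (-1, -4): (27/2, 45/4) → (25/2, 29/4)

T(p) = (25/2, 29/4)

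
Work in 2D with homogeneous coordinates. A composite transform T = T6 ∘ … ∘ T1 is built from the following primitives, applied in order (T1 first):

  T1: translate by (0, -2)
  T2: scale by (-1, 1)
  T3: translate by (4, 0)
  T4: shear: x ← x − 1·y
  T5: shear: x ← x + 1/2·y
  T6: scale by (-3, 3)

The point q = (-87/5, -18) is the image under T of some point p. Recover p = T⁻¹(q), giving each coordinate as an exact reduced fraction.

T1 = [1 0 0; 0 1 -2; 0 0 1]
T2·T1 = [-1 0 0; 0 1 -2; 0 0 1]
T3·…·T1 = [-1 0 4; 0 1 -2; 0 0 1]
T4·…·T1 = [-1 -1 6; 0 1 -2; 0 0 1]
T5·…·T1 = [-1 -1/2 5; 0 1 -2; 0 0 1]
T6·…·T1 = [3 3/2 -15; 0 3 -6; 0 0 1]
det M = 9; M⁻¹ = [1/3 -1/6 4; 0 1/3 2; 0 0 1]
M⁻¹ · (-87/5, -18)ᵀ = (6/5, -4)ᵀ

p = (6/5, -4)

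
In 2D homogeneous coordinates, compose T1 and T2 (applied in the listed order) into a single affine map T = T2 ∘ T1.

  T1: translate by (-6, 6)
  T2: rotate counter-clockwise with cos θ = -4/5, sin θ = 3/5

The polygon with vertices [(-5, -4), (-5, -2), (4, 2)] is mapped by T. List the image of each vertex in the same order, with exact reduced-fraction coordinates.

T1 translate by (-6, 6): (-5, -4) → (-11, 2); (-5, -2) → (-11, 4); (4, 2) → (-2, 8)
T2 rotate counter-clockwise with cos θ = -4/5, sin θ = 3/5: (-11, 2) → (38/5, -41/5); (-11, 4) → (32/5, -49/5); (-2, 8) → (-16/5, -38/5)

image vertices: (38/5, -41/5), (32/5, -49/5), (-16/5, -38/5)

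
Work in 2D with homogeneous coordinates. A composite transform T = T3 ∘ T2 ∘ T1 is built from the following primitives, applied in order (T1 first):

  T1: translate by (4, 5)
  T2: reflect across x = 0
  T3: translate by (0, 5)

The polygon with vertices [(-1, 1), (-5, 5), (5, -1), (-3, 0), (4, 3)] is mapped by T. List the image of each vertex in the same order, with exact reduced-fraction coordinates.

image vertices: (-3, 11), (1, 15), (-9, 9), (-1, 10), (-8, 13)

T1 translate by (4, 5): (-1, 1) → (3, 6); (-5, 5) → (-1, 10); (5, -1) → (9, 4); (-3, 0) → (1, 5); (4, 3) → (8, 8)
T2 reflect across x = 0: (3, 6) → (-3, 6); (-1, 10) → (1, 10); (9, 4) → (-9, 4); (1, 5) → (-1, 5); (8, 8) → (-8, 8)
T3 translate by (0, 5): (-3, 6) → (-3, 11); (1, 10) → (1, 15); (-9, 4) → (-9, 9); (-1, 5) → (-1, 10); (-8, 8) → (-8, 13)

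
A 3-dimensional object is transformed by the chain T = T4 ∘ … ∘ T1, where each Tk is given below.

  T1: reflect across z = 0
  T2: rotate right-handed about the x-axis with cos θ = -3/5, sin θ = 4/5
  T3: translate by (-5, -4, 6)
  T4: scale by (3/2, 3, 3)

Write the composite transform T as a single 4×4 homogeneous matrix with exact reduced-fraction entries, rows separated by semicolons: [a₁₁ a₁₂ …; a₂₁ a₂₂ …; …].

T = [3/2 0 0 -15/2; 0 -9/5 12/5 -12; 0 12/5 9/5 18; 0 0 0 1]

T1 = [1 0 0 0; 0 1 0 0; 0 0 -1 0; 0 0 0 1]
T2·T1 = [1 0 0 0; 0 -3/5 4/5 0; 0 4/5 3/5 0; 0 0 0 1]
T3·…·T1 = [1 0 0 -5; 0 -3/5 4/5 -4; 0 4/5 3/5 6; 0 0 0 1]
T4·…·T1 = [3/2 0 0 -15/2; 0 -9/5 12/5 -12; 0 12/5 9/5 18; 0 0 0 1]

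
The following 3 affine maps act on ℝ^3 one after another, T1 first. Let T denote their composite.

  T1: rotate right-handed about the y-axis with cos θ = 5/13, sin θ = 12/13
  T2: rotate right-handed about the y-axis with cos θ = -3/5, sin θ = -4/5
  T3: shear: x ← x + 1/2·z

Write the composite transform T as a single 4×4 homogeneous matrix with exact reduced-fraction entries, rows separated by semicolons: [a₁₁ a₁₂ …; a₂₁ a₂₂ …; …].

T1 = [5/13 0 12/13 0; 0 1 0 0; -12/13 0 5/13 0; 0 0 0 1]
T2·T1 = [33/65 0 -56/65 0; 0 1 0 0; 56/65 0 33/65 0; 0 0 0 1]
T3·…·T1 = [61/65 0 -79/130 0; 0 1 0 0; 56/65 0 33/65 0; 0 0 0 1]

T = [61/65 0 -79/130 0; 0 1 0 0; 56/65 0 33/65 0; 0 0 0 1]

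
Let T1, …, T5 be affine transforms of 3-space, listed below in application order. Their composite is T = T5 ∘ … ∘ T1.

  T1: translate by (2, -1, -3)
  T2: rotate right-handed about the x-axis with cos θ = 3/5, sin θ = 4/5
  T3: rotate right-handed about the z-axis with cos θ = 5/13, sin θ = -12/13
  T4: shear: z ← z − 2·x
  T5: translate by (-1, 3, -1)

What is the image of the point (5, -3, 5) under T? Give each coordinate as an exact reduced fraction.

T(p) = (-2, -5, -1)

T1 translate by (2, -1, -3): (5, -3, 5) → (7, -4, 2)
T2 rotate right-handed about the x-axis with cos θ = 3/5, sin θ = 4/5: (7, -4, 2) → (7, -4, -2)
T3 rotate right-handed about the z-axis with cos θ = 5/13, sin θ = -12/13: (7, -4, -2) → (-1, -8, -2)
T4 shear: z ← z − 2·x: (-1, -8, -2) → (-1, -8, 0)
T5 translate by (-1, 3, -1): (-1, -8, 0) → (-2, -5, -1)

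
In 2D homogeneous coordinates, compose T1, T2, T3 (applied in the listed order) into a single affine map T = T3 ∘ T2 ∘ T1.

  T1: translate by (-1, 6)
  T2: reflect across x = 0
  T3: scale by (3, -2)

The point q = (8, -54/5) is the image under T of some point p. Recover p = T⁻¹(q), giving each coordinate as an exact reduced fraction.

T1 = [1 0 -1; 0 1 6; 0 0 1]
T2·T1 = [-1 0 1; 0 1 6; 0 0 1]
T3·…·T1 = [-3 0 3; 0 -2 -12; 0 0 1]
det M = 6; M⁻¹ = [-1/3 0 1; 0 -1/2 -6; 0 0 1]
M⁻¹ · (8, -54/5)ᵀ = (-5/3, -3/5)ᵀ

p = (-5/3, -3/5)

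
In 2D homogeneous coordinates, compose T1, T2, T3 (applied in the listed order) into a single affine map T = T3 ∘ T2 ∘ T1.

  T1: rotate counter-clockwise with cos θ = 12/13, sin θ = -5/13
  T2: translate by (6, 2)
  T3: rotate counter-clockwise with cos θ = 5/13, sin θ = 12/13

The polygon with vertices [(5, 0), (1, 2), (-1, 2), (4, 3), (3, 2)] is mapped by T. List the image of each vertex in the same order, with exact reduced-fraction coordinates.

image vertices: (678/169, 1661/169), (-40/169, 1425/169), (-280/169, 1187/169), (201/169, 1902/169), (200/169, 1663/169)

T1 rotate counter-clockwise with cos θ = 12/13, sin θ = -5/13: (5, 0) → (60/13, -25/13); (1, 2) → (22/13, 19/13); (-1, 2) → (-2/13, 29/13); (4, 3) → (63/13, 16/13); (3, 2) → (46/13, 9/13)
T2 translate by (6, 2): (60/13, -25/13) → (138/13, 1/13); (22/13, 19/13) → (100/13, 45/13); (-2/13, 29/13) → (76/13, 55/13); (63/13, 16/13) → (141/13, 42/13); (46/13, 9/13) → (124/13, 35/13)
T3 rotate counter-clockwise with cos θ = 5/13, sin θ = 12/13: (138/13, 1/13) → (678/169, 1661/169); (100/13, 45/13) → (-40/169, 1425/169); (76/13, 55/13) → (-280/169, 1187/169); (141/13, 42/13) → (201/169, 1902/169); (124/13, 35/13) → (200/169, 1663/169)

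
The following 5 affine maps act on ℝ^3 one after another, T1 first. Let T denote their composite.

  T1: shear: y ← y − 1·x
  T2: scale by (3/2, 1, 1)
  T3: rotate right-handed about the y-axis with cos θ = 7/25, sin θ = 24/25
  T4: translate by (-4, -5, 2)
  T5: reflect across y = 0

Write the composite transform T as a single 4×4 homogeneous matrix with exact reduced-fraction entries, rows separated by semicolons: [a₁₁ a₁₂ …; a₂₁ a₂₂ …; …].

T = [21/50 0 24/25 -4; 1 -1 0 5; -36/25 0 7/25 2; 0 0 0 1]

T1 = [1 0 0 0; -1 1 0 0; 0 0 1 0; 0 0 0 1]
T2·T1 = [3/2 0 0 0; -1 1 0 0; 0 0 1 0; 0 0 0 1]
T3·…·T1 = [21/50 0 24/25 0; -1 1 0 0; -36/25 0 7/25 0; 0 0 0 1]
T4·…·T1 = [21/50 0 24/25 -4; -1 1 0 -5; -36/25 0 7/25 2; 0 0 0 1]
T5·…·T1 = [21/50 0 24/25 -4; 1 -1 0 5; -36/25 0 7/25 2; 0 0 0 1]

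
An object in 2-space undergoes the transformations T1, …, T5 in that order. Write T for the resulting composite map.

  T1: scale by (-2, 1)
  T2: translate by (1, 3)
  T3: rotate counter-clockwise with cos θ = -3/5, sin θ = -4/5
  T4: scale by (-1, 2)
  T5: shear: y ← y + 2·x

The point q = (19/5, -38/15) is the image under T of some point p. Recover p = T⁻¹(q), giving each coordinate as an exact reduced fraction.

p = (-8/3, -3)

T1 = [-2 0 0; 0 1 0; 0 0 1]
T2·T1 = [-2 0 1; 0 1 3; 0 0 1]
T3·…·T1 = [6/5 4/5 9/5; 8/5 -3/5 -13/5; 0 0 1]
T4·…·T1 = [-6/5 -4/5 -9/5; 16/5 -6/5 -26/5; 0 0 1]
T5·…·T1 = [-6/5 -4/5 -9/5; 4/5 -14/5 -44/5; 0 0 1]
det M = 4; M⁻¹ = [-7/10 1/5 1/2; -1/5 -3/10 -3; 0 0 1]
M⁻¹ · (19/5, -38/15)ᵀ = (-8/3, -3)ᵀ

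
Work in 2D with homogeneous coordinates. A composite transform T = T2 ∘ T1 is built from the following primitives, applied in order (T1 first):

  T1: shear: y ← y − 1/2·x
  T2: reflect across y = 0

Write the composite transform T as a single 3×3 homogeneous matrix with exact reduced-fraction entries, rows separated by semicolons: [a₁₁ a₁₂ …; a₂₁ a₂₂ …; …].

T1 = [1 0 0; -1/2 1 0; 0 0 1]
T2·T1 = [1 0 0; 1/2 -1 0; 0 0 1]

T = [1 0 0; 1/2 -1 0; 0 0 1]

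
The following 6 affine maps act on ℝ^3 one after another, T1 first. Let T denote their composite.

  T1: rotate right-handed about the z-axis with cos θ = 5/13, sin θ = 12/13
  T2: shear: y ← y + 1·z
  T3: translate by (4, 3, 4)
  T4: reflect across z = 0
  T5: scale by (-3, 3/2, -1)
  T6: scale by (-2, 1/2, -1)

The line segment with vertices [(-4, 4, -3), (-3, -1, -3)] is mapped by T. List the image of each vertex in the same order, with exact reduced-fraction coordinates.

image vertices: (-96/13, -21/13, -1), (294/13, -123/52, -1)

T1 rotate right-handed about the z-axis with cos θ = 5/13, sin θ = 12/13: (-4, 4, -3) → (-68/13, -28/13, -3); (-3, -1, -3) → (-3/13, -41/13, -3)
T2 shear: y ← y + 1·z: (-68/13, -28/13, -3) → (-68/13, -67/13, -3); (-3/13, -41/13, -3) → (-3/13, -80/13, -3)
T3 translate by (4, 3, 4): (-68/13, -67/13, -3) → (-16/13, -28/13, 1); (-3/13, -80/13, -3) → (49/13, -41/13, 1)
T4 reflect across z = 0: (-16/13, -28/13, 1) → (-16/13, -28/13, -1); (49/13, -41/13, 1) → (49/13, -41/13, -1)
T5 scale by (-3, 3/2, -1): (-16/13, -28/13, -1) → (48/13, -42/13, 1); (49/13, -41/13, -1) → (-147/13, -123/26, 1)
T6 scale by (-2, 1/2, -1): (48/13, -42/13, 1) → (-96/13, -21/13, -1); (-147/13, -123/26, 1) → (294/13, -123/52, -1)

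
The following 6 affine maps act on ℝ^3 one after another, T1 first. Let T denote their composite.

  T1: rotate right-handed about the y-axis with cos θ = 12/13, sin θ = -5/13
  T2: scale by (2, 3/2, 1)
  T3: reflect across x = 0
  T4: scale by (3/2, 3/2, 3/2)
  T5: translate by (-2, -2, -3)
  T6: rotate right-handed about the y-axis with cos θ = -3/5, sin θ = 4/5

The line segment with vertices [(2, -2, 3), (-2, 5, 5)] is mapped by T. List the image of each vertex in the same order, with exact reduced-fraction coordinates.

image vertices: (279/65, -13/2, 122/65), (-219/65, 37/4, -592/65)

T1 rotate right-handed about the y-axis with cos θ = 12/13, sin θ = -5/13: (2, -2, 3) → (9/13, -2, 46/13); (-2, 5, 5) → (-49/13, 5, 50/13)
T2 scale by (2, 3/2, 1): (9/13, -2, 46/13) → (18/13, -3, 46/13); (-49/13, 5, 50/13) → (-98/13, 15/2, 50/13)
T3 reflect across x = 0: (18/13, -3, 46/13) → (-18/13, -3, 46/13); (-98/13, 15/2, 50/13) → (98/13, 15/2, 50/13)
T4 scale by (3/2, 3/2, 3/2): (-18/13, -3, 46/13) → (-27/13, -9/2, 69/13); (98/13, 15/2, 50/13) → (147/13, 45/4, 75/13)
T5 translate by (-2, -2, -3): (-27/13, -9/2, 69/13) → (-53/13, -13/2, 30/13); (147/13, 45/4, 75/13) → (121/13, 37/4, 36/13)
T6 rotate right-handed about the y-axis with cos θ = -3/5, sin θ = 4/5: (-53/13, -13/2, 30/13) → (279/65, -13/2, 122/65); (121/13, 37/4, 36/13) → (-219/65, 37/4, -592/65)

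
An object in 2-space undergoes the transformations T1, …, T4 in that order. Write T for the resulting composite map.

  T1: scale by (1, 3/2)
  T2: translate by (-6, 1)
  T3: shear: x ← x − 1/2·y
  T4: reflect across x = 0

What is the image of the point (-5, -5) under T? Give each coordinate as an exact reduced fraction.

T1 scale by (1, 3/2): (-5, -5) → (-5, -15/2)
T2 translate by (-6, 1): (-5, -15/2) → (-11, -13/2)
T3 shear: x ← x − 1/2·y: (-11, -13/2) → (-31/4, -13/2)
T4 reflect across x = 0: (-31/4, -13/2) → (31/4, -13/2)

T(p) = (31/4, -13/2)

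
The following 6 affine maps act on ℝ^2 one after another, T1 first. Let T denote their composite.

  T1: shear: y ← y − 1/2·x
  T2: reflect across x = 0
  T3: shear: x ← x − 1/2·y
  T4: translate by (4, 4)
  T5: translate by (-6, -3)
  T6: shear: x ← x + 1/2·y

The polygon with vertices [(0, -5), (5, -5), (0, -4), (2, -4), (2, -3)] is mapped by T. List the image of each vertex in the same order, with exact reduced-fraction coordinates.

T1 shear: y ← y − 1/2·x: (0, -5) → (0, -5); (5, -5) → (5, -15/2); (0, -4) → (0, -4); (2, -4) → (2, -5); (2, -3) → (2, -4)
T2 reflect across x = 0: (0, -5) → (0, -5); (5, -15/2) → (-5, -15/2); (0, -4) → (0, -4); (2, -5) → (-2, -5); (2, -4) → (-2, -4)
T3 shear: x ← x − 1/2·y: (0, -5) → (5/2, -5); (-5, -15/2) → (-5/4, -15/2); (0, -4) → (2, -4); (-2, -5) → (1/2, -5); (-2, -4) → (0, -4)
T4 translate by (4, 4): (5/2, -5) → (13/2, -1); (-5/4, -15/2) → (11/4, -7/2); (2, -4) → (6, 0); (1/2, -5) → (9/2, -1); (0, -4) → (4, 0)
T5 translate by (-6, -3): (13/2, -1) → (1/2, -4); (11/4, -7/2) → (-13/4, -13/2); (6, 0) → (0, -3); (9/2, -1) → (-3/2, -4); (4, 0) → (-2, -3)
T6 shear: x ← x + 1/2·y: (1/2, -4) → (-3/2, -4); (-13/4, -13/2) → (-13/2, -13/2); (0, -3) → (-3/2, -3); (-3/2, -4) → (-7/2, -4); (-2, -3) → (-7/2, -3)

image vertices: (-3/2, -4), (-13/2, -13/2), (-3/2, -3), (-7/2, -4), (-7/2, -3)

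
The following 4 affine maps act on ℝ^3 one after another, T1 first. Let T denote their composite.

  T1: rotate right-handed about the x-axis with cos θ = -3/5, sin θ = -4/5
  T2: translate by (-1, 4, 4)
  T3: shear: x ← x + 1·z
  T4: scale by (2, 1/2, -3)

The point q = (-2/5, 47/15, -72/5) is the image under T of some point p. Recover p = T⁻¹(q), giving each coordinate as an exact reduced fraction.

p = (-4, -2, 4/3)

T1 = [1 0 0 0; 0 -3/5 4/5 0; 0 -4/5 -3/5 0; 0 0 0 1]
T2·T1 = [1 0 0 -1; 0 -3/5 4/5 4; 0 -4/5 -3/5 4; 0 0 0 1]
T3·…·T1 = [1 -4/5 -3/5 3; 0 -3/5 4/5 4; 0 -4/5 -3/5 4; 0 0 0 1]
T4·…·T1 = [2 -8/5 -6/5 6; 0 -3/10 2/5 2; 0 12/5 9/5 -12; 0 0 0 1]
det M = -3; M⁻¹ = [1/2 0 1/3 1; 0 -6/5 4/15 28/5; 0 8/5 1/5 -4/5; 0 0 0 1]
M⁻¹ · (-2/5, 47/15, -72/5)ᵀ = (-4, -2, 4/3)ᵀ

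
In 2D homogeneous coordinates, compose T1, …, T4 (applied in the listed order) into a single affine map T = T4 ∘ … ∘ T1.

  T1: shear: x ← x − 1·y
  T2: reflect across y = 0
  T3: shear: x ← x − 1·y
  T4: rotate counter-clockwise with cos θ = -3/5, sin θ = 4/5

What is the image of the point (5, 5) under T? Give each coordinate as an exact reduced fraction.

T1 shear: x ← x − 1·y: (5, 5) → (0, 5)
T2 reflect across y = 0: (0, 5) → (0, -5)
T3 shear: x ← x − 1·y: (0, -5) → (5, -5)
T4 rotate counter-clockwise with cos θ = -3/5, sin θ = 4/5: (5, -5) → (1, 7)

T(p) = (1, 7)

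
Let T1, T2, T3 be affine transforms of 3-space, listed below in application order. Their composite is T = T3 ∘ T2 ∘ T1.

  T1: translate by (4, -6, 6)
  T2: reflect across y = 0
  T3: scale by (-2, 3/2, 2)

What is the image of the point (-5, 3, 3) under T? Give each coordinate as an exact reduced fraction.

T1 translate by (4, -6, 6): (-5, 3, 3) → (-1, -3, 9)
T2 reflect across y = 0: (-1, -3, 9) → (-1, 3, 9)
T3 scale by (-2, 3/2, 2): (-1, 3, 9) → (2, 9/2, 18)

T(p) = (2, 9/2, 18)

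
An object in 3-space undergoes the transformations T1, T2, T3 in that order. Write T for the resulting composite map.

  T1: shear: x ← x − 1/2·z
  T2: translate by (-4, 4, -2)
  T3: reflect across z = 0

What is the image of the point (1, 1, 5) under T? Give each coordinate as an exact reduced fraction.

T1 shear: x ← x − 1/2·z: (1, 1, 5) → (-3/2, 1, 5)
T2 translate by (-4, 4, -2): (-3/2, 1, 5) → (-11/2, 5, 3)
T3 reflect across z = 0: (-11/2, 5, 3) → (-11/2, 5, -3)

T(p) = (-11/2, 5, -3)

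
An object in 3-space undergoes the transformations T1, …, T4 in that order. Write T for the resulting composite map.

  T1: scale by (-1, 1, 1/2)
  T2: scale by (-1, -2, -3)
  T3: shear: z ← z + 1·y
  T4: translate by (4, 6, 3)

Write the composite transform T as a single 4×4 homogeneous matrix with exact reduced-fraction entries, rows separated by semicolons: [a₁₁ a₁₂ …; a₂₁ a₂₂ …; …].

T = [1 0 0 4; 0 -2 0 6; 0 -2 -3/2 3; 0 0 0 1]

T1 = [-1 0 0 0; 0 1 0 0; 0 0 1/2 0; 0 0 0 1]
T2·T1 = [1 0 0 0; 0 -2 0 0; 0 0 -3/2 0; 0 0 0 1]
T3·…·T1 = [1 0 0 0; 0 -2 0 0; 0 -2 -3/2 0; 0 0 0 1]
T4·…·T1 = [1 0 0 4; 0 -2 0 6; 0 -2 -3/2 3; 0 0 0 1]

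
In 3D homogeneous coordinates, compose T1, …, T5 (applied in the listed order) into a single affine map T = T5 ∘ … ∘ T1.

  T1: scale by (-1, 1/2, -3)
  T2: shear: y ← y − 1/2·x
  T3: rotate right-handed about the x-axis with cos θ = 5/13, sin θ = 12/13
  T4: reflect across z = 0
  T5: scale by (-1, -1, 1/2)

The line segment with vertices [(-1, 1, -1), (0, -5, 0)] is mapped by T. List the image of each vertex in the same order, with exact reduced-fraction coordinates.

image vertices: (-1, 36/13, -15/26), (0, 25/26, 15/13)

T1 scale by (-1, 1/2, -3): (-1, 1, -1) → (1, 1/2, 3); (0, -5, 0) → (0, -5/2, 0)
T2 shear: y ← y − 1/2·x: (1, 1/2, 3) → (1, 0, 3); (0, -5/2, 0) → (0, -5/2, 0)
T3 rotate right-handed about the x-axis with cos θ = 5/13, sin θ = 12/13: (1, 0, 3) → (1, -36/13, 15/13); (0, -5/2, 0) → (0, -25/26, -30/13)
T4 reflect across z = 0: (1, -36/13, 15/13) → (1, -36/13, -15/13); (0, -25/26, -30/13) → (0, -25/26, 30/13)
T5 scale by (-1, -1, 1/2): (1, -36/13, -15/13) → (-1, 36/13, -15/26); (0, -25/26, 30/13) → (0, 25/26, 15/13)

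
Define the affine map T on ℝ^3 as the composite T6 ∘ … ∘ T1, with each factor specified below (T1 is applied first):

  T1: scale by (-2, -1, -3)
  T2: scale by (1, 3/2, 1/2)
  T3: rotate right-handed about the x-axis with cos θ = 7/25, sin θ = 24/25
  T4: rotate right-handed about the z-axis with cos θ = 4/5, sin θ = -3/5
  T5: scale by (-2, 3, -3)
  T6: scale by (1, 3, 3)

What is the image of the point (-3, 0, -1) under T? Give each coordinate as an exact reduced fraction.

T(p) = (-984/125, -5346/125, -189/50)

T1 scale by (-2, -1, -3): (-3, 0, -1) → (6, 0, 3)
T2 scale by (1, 3/2, 1/2): (6, 0, 3) → (6, 0, 3/2)
T3 rotate right-handed about the x-axis with cos θ = 7/25, sin θ = 24/25: (6, 0, 3/2) → (6, -36/25, 21/50)
T4 rotate right-handed about the z-axis with cos θ = 4/5, sin θ = -3/5: (6, -36/25, 21/50) → (492/125, -594/125, 21/50)
T5 scale by (-2, 3, -3): (492/125, -594/125, 21/50) → (-984/125, -1782/125, -63/50)
T6 scale by (1, 3, 3): (-984/125, -1782/125, -63/50) → (-984/125, -5346/125, -189/50)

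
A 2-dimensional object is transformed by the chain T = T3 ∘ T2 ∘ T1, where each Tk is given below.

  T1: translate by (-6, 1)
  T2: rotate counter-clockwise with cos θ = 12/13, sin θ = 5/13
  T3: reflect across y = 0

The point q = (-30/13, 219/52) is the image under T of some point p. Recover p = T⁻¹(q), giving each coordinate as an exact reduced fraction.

T1 = [1 0 -6; 0 1 1; 0 0 1]
T2·T1 = [12/13 -5/13 -77/13; 5/13 12/13 -18/13; 0 0 1]
T3·…·T1 = [12/13 -5/13 -77/13; -5/13 -12/13 18/13; 0 0 1]
det M = -1; M⁻¹ = [12/13 -5/13 6; -5/13 -12/13 -1; 0 0 1]
M⁻¹ · (-30/13, 219/52)ᵀ = (9/4, -4)ᵀ

p = (9/4, -4)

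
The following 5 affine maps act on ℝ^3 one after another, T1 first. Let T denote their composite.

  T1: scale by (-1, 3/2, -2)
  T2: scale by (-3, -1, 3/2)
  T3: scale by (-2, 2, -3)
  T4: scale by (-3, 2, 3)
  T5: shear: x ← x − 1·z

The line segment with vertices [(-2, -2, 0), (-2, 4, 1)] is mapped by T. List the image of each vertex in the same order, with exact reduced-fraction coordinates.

T1 scale by (-1, 3/2, -2): (-2, -2, 0) → (2, -3, 0); (-2, 4, 1) → (2, 6, -2)
T2 scale by (-3, -1, 3/2): (2, -3, 0) → (-6, 3, 0); (2, 6, -2) → (-6, -6, -3)
T3 scale by (-2, 2, -3): (-6, 3, 0) → (12, 6, 0); (-6, -6, -3) → (12, -12, 9)
T4 scale by (-3, 2, 3): (12, 6, 0) → (-36, 12, 0); (12, -12, 9) → (-36, -24, 27)
T5 shear: x ← x − 1·z: (-36, 12, 0) → (-36, 12, 0); (-36, -24, 27) → (-63, -24, 27)

image vertices: (-36, 12, 0), (-63, -24, 27)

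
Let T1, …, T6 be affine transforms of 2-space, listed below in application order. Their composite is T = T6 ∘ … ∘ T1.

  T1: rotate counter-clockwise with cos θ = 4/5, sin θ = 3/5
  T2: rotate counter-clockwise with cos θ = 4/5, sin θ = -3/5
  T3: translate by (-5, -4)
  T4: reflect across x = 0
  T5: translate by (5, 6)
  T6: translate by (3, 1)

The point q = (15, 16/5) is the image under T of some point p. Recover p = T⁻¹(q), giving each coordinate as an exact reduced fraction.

T1 = [4/5 -3/5 0; 3/5 4/5 0; 0 0 1]
T2·T1 = [1 0 0; 0 1 0; 0 0 1]
T3·…·T1 = [1 0 -5; 0 1 -4; 0 0 1]
T4·…·T1 = [-1 0 5; 0 1 -4; 0 0 1]
T5·…·T1 = [-1 0 10; 0 1 2; 0 0 1]
T6·…·T1 = [-1 0 13; 0 1 3; 0 0 1]
det M = -1; M⁻¹ = [-1 0 13; 0 1 -3; 0 0 1]
M⁻¹ · (15, 16/5)ᵀ = (-2, 1/5)ᵀ

p = (-2, 1/5)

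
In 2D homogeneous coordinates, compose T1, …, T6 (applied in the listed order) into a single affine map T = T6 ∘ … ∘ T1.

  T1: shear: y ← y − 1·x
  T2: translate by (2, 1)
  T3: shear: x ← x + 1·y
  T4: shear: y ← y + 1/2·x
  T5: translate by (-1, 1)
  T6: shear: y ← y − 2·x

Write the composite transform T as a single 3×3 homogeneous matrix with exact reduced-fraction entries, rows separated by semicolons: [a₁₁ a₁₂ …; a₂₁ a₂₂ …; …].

T = [0 1 2; -1 -1/2 -1/2; 0 0 1]

T1 = [1 0 0; -1 1 0; 0 0 1]
T2·T1 = [1 0 2; -1 1 1; 0 0 1]
T3·…·T1 = [0 1 3; -1 1 1; 0 0 1]
T4·…·T1 = [0 1 3; -1 3/2 5/2; 0 0 1]
T5·…·T1 = [0 1 2; -1 3/2 7/2; 0 0 1]
T6·…·T1 = [0 1 2; -1 -1/2 -1/2; 0 0 1]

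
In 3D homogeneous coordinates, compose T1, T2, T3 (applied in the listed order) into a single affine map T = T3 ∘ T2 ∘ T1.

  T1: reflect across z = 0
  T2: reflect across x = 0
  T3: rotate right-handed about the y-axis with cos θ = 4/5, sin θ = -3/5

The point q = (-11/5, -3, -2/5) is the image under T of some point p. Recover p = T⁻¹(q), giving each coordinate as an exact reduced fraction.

p = (2, -3, -1)

T1 = [1 0 0 0; 0 1 0 0; 0 0 -1 0; 0 0 0 1]
T2·T1 = [-1 0 0 0; 0 1 0 0; 0 0 -1 0; 0 0 0 1]
T3·…·T1 = [-4/5 0 3/5 0; 0 1 0 0; -3/5 0 -4/5 0; 0 0 0 1]
det M = 1; M⁻¹ = [-4/5 0 -3/5 0; 0 1 0 0; 3/5 0 -4/5 0; 0 0 0 1]
M⁻¹ · (-11/5, -3, -2/5)ᵀ = (2, -3, -1)ᵀ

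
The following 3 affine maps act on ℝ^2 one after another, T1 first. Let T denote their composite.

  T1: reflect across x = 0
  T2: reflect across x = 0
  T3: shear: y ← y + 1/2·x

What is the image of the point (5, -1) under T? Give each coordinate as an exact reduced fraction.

T1 reflect across x = 0: (5, -1) → (-5, -1)
T2 reflect across x = 0: (-5, -1) → (5, -1)
T3 shear: y ← y + 1/2·x: (5, -1) → (5, 3/2)

T(p) = (5, 3/2)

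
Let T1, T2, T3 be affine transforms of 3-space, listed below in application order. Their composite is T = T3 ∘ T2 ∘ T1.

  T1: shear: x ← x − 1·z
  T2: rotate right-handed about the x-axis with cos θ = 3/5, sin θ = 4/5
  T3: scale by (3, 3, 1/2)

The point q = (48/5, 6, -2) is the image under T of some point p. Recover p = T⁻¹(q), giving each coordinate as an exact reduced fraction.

p = (-4/5, -2, -4)

T1 = [1 0 -1 0; 0 1 0 0; 0 0 1 0; 0 0 0 1]
T2·T1 = [1 0 -1 0; 0 3/5 -4/5 0; 0 4/5 3/5 0; 0 0 0 1]
T3·…·T1 = [3 0 -3 0; 0 9/5 -12/5 0; 0 2/5 3/10 0; 0 0 0 1]
det M = 9/2; M⁻¹ = [1/3 -4/15 6/5 0; 0 1/5 8/5 0; 0 -4/15 6/5 0; 0 0 0 1]
M⁻¹ · (48/5, 6, -2)ᵀ = (-4/5, -2, -4)ᵀ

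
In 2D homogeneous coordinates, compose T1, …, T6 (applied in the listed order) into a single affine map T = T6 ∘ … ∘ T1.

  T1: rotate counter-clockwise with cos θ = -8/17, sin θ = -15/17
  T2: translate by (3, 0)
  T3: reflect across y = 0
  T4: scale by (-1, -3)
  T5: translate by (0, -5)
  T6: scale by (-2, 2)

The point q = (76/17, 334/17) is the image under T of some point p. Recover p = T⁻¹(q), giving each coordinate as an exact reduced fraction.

T1 = [-8/17 15/17 0; -15/17 -8/17 0; 0 0 1]
T2·T1 = [-8/17 15/17 3; -15/17 -8/17 0; 0 0 1]
T3·…·T1 = [-8/17 15/17 3; 15/17 8/17 0; 0 0 1]
T4·…·T1 = [8/17 -15/17 -3; -45/17 -24/17 0; 0 0 1]
T5·…·T1 = [8/17 -15/17 -3; -45/17 -24/17 -5; 0 0 1]
T6·…·T1 = [-16/17 30/17 6; -90/17 -48/17 -10; 0 0 1]
det M = 12; M⁻¹ = [-4/17 -5/34 -1/17; 15/34 -4/51 -175/51; 0 0 1]
M⁻¹ · (76/17, 334/17)ᵀ = (-4, -3)ᵀ

p = (-4, -3)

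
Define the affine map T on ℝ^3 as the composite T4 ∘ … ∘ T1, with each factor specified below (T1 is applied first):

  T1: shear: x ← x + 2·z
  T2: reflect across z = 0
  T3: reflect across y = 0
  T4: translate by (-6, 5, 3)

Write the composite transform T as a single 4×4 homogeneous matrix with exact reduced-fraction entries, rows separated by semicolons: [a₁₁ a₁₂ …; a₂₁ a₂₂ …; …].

T1 = [1 0 2 0; 0 1 0 0; 0 0 1 0; 0 0 0 1]
T2·T1 = [1 0 2 0; 0 1 0 0; 0 0 -1 0; 0 0 0 1]
T3·…·T1 = [1 0 2 0; 0 -1 0 0; 0 0 -1 0; 0 0 0 1]
T4·…·T1 = [1 0 2 -6; 0 -1 0 5; 0 0 -1 3; 0 0 0 1]

T = [1 0 2 -6; 0 -1 0 5; 0 0 -1 3; 0 0 0 1]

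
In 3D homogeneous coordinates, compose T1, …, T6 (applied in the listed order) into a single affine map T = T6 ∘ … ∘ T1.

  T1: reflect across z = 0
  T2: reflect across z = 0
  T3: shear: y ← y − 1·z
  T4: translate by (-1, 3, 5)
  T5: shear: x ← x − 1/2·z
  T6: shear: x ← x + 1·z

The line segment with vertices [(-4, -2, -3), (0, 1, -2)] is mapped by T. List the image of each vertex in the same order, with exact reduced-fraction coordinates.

T1 reflect across z = 0: (-4, -2, -3) → (-4, -2, 3); (0, 1, -2) → (0, 1, 2)
T2 reflect across z = 0: (-4, -2, 3) → (-4, -2, -3); (0, 1, 2) → (0, 1, -2)
T3 shear: y ← y − 1·z: (-4, -2, -3) → (-4, 1, -3); (0, 1, -2) → (0, 3, -2)
T4 translate by (-1, 3, 5): (-4, 1, -3) → (-5, 4, 2); (0, 3, -2) → (-1, 6, 3)
T5 shear: x ← x − 1/2·z: (-5, 4, 2) → (-6, 4, 2); (-1, 6, 3) → (-5/2, 6, 3)
T6 shear: x ← x + 1·z: (-6, 4, 2) → (-4, 4, 2); (-5/2, 6, 3) → (1/2, 6, 3)

image vertices: (-4, 4, 2), (1/2, 6, 3)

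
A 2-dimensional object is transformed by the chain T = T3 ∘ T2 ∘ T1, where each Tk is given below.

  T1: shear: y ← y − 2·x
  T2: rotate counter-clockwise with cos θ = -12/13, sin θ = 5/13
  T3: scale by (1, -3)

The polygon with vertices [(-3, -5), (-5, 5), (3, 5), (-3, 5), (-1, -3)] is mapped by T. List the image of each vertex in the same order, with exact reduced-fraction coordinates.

T1 shear: y ← y − 2·x: (-3, -5) → (-3, 1); (-5, 5) → (-5, 15); (3, 5) → (3, -1); (-3, 5) → (-3, 11); (-1, -3) → (-1, -1)
T2 rotate counter-clockwise with cos θ = -12/13, sin θ = 5/13: (-3, 1) → (31/13, -27/13); (-5, 15) → (-15/13, -205/13); (3, -1) → (-31/13, 27/13); (-3, 11) → (-19/13, -147/13); (-1, -1) → (17/13, 7/13)
T3 scale by (1, -3): (31/13, -27/13) → (31/13, 81/13); (-15/13, -205/13) → (-15/13, 615/13); (-31/13, 27/13) → (-31/13, -81/13); (-19/13, -147/13) → (-19/13, 441/13); (17/13, 7/13) → (17/13, -21/13)

image vertices: (31/13, 81/13), (-15/13, 615/13), (-31/13, -81/13), (-19/13, 441/13), (17/13, -21/13)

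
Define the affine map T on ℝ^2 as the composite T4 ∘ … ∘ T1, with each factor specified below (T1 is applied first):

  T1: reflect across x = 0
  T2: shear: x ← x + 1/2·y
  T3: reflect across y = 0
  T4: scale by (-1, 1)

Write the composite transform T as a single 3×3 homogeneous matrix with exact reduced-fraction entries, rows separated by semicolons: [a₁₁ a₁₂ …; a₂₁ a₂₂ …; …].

T1 = [-1 0 0; 0 1 0; 0 0 1]
T2·T1 = [-1 1/2 0; 0 1 0; 0 0 1]
T3·…·T1 = [-1 1/2 0; 0 -1 0; 0 0 1]
T4·…·T1 = [1 -1/2 0; 0 -1 0; 0 0 1]

T = [1 -1/2 0; 0 -1 0; 0 0 1]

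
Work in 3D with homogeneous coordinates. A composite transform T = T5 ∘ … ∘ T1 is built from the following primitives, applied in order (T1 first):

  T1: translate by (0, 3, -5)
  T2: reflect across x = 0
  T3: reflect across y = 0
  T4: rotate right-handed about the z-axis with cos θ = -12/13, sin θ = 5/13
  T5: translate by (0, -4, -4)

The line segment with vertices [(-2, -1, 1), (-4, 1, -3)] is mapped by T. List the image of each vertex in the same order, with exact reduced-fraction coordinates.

image vertices: (-14/13, -18/13, -8), (-28/13, 16/13, -12)

T1 translate by (0, 3, -5): (-2, -1, 1) → (-2, 2, -4); (-4, 1, -3) → (-4, 4, -8)
T2 reflect across x = 0: (-2, 2, -4) → (2, 2, -4); (-4, 4, -8) → (4, 4, -8)
T3 reflect across y = 0: (2, 2, -4) → (2, -2, -4); (4, 4, -8) → (4, -4, -8)
T4 rotate right-handed about the z-axis with cos θ = -12/13, sin θ = 5/13: (2, -2, -4) → (-14/13, 34/13, -4); (4, -4, -8) → (-28/13, 68/13, -8)
T5 translate by (0, -4, -4): (-14/13, 34/13, -4) → (-14/13, -18/13, -8); (-28/13, 68/13, -8) → (-28/13, 16/13, -12)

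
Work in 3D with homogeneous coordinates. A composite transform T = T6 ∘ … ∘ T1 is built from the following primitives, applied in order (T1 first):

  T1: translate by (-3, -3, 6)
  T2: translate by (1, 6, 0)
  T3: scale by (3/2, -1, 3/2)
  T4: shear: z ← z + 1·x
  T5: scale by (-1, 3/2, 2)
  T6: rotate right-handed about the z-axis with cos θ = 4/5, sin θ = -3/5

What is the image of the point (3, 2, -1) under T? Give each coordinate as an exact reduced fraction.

T(p) = (-57/10, -51/10, 18)

T1 translate by (-3, -3, 6): (3, 2, -1) → (0, -1, 5)
T2 translate by (1, 6, 0): (0, -1, 5) → (1, 5, 5)
T3 scale by (3/2, -1, 3/2): (1, 5, 5) → (3/2, -5, 15/2)
T4 shear: z ← z + 1·x: (3/2, -5, 15/2) → (3/2, -5, 9)
T5 scale by (-1, 3/2, 2): (3/2, -5, 9) → (-3/2, -15/2, 18)
T6 rotate right-handed about the z-axis with cos θ = 4/5, sin θ = -3/5: (-3/2, -15/2, 18) → (-57/10, -51/10, 18)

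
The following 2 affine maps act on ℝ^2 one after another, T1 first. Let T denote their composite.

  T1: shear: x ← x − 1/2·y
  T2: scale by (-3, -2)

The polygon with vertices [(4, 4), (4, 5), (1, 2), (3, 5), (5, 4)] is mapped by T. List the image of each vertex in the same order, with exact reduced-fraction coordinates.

T1 shear: x ← x − 1/2·y: (4, 4) → (2, 4); (4, 5) → (3/2, 5); (1, 2) → (0, 2); (3, 5) → (1/2, 5); (5, 4) → (3, 4)
T2 scale by (-3, -2): (2, 4) → (-6, -8); (3/2, 5) → (-9/2, -10); (0, 2) → (0, -4); (1/2, 5) → (-3/2, -10); (3, 4) → (-9, -8)

image vertices: (-6, -8), (-9/2, -10), (0, -4), (-3/2, -10), (-9, -8)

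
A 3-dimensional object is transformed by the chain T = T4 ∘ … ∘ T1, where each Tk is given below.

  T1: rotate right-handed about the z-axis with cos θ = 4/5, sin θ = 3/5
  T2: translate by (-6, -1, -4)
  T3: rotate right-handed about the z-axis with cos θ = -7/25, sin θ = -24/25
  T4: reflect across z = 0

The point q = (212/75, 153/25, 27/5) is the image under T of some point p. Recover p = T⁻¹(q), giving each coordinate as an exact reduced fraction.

T1 = [4/5 -3/5 0 0; 3/5 4/5 0 0; 0 0 1 0; 0 0 0 1]
T2·T1 = [4/5 -3/5 0 -6; 3/5 4/5 0 -1; 0 0 1 -4; 0 0 0 1]
T3·…·T1 = [44/125 117/125 0 18/25; -117/125 44/125 0 151/25; 0 0 1 -4; 0 0 0 1]
T4·…·T1 = [44/125 117/125 0 18/25; -117/125 44/125 0 151/25; 0 0 -1 4; 0 0 0 1]
det M = -1; M⁻¹ = [44/125 -117/125 0 27/5; 117/125 44/125 0 -14/5; 0 0 -1 4; 0 0 0 1]
M⁻¹ · (212/75, 153/25, 27/5)ᵀ = (2/3, 2, -7/5)ᵀ

p = (2/3, 2, -7/5)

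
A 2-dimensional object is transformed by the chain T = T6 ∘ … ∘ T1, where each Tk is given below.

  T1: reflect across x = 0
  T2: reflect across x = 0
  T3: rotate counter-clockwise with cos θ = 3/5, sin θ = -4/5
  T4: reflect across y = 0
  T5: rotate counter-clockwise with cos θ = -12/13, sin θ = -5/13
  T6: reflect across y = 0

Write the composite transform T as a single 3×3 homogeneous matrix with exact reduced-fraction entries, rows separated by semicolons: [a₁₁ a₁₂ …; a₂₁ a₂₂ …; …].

T1 = [-1 0 0; 0 1 0; 0 0 1]
T2·T1 = [1 0 0; 0 1 0; 0 0 1]
T3·…·T1 = [3/5 4/5 0; -4/5 3/5 0; 0 0 1]
T4·…·T1 = [3/5 4/5 0; 4/5 -3/5 0; 0 0 1]
T5·…·T1 = [-16/65 -63/65 0; -63/65 16/65 0; 0 0 1]
T6·…·T1 = [-16/65 -63/65 0; 63/65 -16/65 0; 0 0 1]

T = [-16/65 -63/65 0; 63/65 -16/65 0; 0 0 1]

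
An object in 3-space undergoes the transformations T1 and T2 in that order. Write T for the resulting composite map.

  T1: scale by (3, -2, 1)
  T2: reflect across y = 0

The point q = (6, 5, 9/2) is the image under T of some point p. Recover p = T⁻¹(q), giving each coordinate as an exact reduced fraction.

p = (2, 5/2, 9/2)

T1 = [3 0 0 0; 0 -2 0 0; 0 0 1 0; 0 0 0 1]
T2·T1 = [3 0 0 0; 0 2 0 0; 0 0 1 0; 0 0 0 1]
det M = 6; M⁻¹ = [1/3 0 0 0; 0 1/2 0 0; 0 0 1 0; 0 0 0 1]
M⁻¹ · (6, 5, 9/2)ᵀ = (2, 5/2, 9/2)ᵀ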